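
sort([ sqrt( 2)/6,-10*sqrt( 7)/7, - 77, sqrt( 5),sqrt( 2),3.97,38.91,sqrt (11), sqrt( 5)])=[-77, - 10  *sqrt( 7) /7, sqrt( 2) /6,sqrt(2 ), sqrt( 5 ),  sqrt( 5),sqrt(11), 3.97, 38.91] 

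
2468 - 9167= - 6699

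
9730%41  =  13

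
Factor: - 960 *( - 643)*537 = 2^6*3^2 * 5^1 * 179^1  *  643^1 = 331479360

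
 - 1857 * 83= - 154131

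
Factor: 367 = 367^1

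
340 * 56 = 19040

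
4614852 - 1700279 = 2914573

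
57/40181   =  57/40181 = 0.00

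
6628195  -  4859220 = 1768975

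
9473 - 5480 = 3993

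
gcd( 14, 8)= 2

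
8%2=0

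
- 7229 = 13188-20417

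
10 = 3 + 7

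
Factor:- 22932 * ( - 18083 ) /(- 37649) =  - 414679356/37649 = - 2^2*3^2*7^2 *13^3*107^1*37649^(-1 ) 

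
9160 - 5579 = 3581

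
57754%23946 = 9862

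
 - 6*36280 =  - 217680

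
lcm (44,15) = 660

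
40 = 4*10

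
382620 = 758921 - 376301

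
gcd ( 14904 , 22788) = 108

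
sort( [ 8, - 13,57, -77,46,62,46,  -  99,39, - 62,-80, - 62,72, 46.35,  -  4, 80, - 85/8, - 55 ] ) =[ - 99, - 80, - 77, - 62, - 62, - 55, - 13, - 85/8, - 4,  8, 39,46 , 46, 46.35,57 , 62,72,80 ] 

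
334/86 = 3 + 38/43 = 3.88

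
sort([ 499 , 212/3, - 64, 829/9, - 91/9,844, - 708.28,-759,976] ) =[ - 759,  -  708.28,-64, - 91/9,212/3, 829/9, 499,844, 976 ]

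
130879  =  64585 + 66294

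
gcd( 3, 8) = 1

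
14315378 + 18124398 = 32439776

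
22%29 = 22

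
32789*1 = 32789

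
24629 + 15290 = 39919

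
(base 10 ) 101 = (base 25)41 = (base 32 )35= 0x65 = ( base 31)38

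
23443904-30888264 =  - 7444360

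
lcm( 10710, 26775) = 53550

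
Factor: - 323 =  - 17^1*19^1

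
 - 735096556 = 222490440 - 957586996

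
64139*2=128278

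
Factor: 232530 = 2^1 * 3^1*5^1 * 23^1*337^1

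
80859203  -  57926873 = 22932330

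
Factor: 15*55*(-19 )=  - 15675 = - 3^1* 5^2*11^1 * 19^1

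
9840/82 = 120 = 120.00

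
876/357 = 2 +54/119= 2.45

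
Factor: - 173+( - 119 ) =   -  292 = - 2^2*73^1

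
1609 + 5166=6775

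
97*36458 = 3536426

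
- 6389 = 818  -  7207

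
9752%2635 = 1847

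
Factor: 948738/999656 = 67767/71404 = 2^(- 2)*3^1*7^2*461^1*17851^( - 1)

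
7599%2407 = 378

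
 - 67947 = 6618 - 74565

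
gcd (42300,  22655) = 5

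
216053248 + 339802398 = 555855646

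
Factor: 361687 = 361687^1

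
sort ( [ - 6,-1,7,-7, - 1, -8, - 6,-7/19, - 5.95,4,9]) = [-8 ,-7, - 6,-6,  -  5.95,-1,-1, - 7/19, 4,7,9] 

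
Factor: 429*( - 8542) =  - 3664518 = - 2^1 * 3^1*11^1*13^1*4271^1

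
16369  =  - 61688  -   - 78057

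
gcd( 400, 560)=80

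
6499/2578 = 6499/2578 = 2.52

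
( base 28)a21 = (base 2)1111011011001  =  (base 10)7897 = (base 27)AMD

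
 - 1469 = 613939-615408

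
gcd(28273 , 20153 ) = 7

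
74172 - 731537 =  - 657365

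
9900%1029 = 639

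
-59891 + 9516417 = 9456526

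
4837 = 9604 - 4767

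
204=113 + 91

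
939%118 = 113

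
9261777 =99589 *93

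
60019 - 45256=14763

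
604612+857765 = 1462377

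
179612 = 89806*2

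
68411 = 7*9773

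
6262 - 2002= 4260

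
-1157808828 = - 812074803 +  - 345734025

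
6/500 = 3/250 = 0.01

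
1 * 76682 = 76682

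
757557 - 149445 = 608112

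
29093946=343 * 84822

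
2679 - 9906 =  - 7227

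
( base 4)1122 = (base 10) 90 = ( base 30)30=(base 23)3L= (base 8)132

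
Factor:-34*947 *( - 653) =2^1*17^1*653^1*947^1 = 21025294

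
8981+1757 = 10738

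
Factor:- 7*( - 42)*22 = 2^2*3^1*7^2 * 11^1=6468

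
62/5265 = 62/5265 = 0.01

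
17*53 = 901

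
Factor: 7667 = 11^1*17^1*41^1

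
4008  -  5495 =- 1487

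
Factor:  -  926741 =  - 926741^1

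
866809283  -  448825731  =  417983552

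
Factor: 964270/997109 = 2^1*5^1*211^1*457^1 *997109^( - 1) 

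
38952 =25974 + 12978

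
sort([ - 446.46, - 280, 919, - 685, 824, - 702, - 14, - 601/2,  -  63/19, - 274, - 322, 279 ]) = [ - 702, - 685, - 446.46, - 322, - 601/2, - 280, - 274, - 14 , - 63/19,279, 824, 919]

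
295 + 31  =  326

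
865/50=17 + 3/10  =  17.30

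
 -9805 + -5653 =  - 15458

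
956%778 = 178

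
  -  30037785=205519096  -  235556881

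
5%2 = 1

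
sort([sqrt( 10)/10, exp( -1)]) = [ sqrt( 10)/10, exp( - 1 )]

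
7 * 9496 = 66472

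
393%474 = 393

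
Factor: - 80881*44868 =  -3628968708 = - 2^2*3^1*29^1*2789^1*3739^1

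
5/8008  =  5/8008 = 0.00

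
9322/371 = 9322/371 = 25.13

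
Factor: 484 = 2^2*11^2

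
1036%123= 52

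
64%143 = 64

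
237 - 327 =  - 90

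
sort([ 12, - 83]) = [-83, 12] 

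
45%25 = 20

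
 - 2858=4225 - 7083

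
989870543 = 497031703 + 492838840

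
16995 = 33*515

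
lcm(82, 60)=2460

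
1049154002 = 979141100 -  - 70012902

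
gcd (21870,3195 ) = 45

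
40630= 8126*5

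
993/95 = 993/95 = 10.45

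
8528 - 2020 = 6508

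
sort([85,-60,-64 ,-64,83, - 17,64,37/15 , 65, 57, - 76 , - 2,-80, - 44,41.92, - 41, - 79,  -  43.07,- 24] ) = [ - 80, - 79 , - 76,- 64 ,- 64  ,-60,- 44, - 43.07, - 41, - 24, - 17, - 2, 37/15, 41.92,  57, 64, 65, 83 , 85] 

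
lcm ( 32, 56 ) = 224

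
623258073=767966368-144708295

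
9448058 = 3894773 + 5553285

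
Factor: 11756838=2^1*3^1*1959473^1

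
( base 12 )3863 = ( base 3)22210110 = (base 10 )6411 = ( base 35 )586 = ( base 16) 190B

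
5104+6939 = 12043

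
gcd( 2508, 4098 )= 6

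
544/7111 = 544/7111  =  0.08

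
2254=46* 49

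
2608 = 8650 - 6042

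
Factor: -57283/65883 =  - 3^(  -  1) * 21961^( - 1)*57283^1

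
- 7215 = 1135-8350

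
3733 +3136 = 6869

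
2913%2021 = 892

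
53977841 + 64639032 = 118616873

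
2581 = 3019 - 438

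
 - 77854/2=  -  38927 = -  38927.00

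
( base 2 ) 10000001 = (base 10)129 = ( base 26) 4P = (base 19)6F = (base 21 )63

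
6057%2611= 835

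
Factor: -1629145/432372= -2^(-2 )*3^( - 1) * 5^1*7^1 * 89^1*137^ ( - 1 )*263^ ( - 1)*523^1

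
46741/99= 472 + 13/99 =472.13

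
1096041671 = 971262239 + 124779432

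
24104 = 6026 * 4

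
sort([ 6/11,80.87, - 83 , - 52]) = [ - 83,-52, 6/11,  80.87 ]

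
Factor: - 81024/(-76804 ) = 2^5*3^1*7^( - 1)*13^ ( - 1) = 96/91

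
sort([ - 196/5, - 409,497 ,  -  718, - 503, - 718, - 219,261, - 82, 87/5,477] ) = [ - 718,- 718,- 503, -409, -219,  -  82, - 196/5,87/5,261, 477,497 ]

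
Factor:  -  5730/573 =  - 10 =- 2^1*5^1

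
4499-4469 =30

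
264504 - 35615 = 228889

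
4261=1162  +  3099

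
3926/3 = 3926/3 = 1308.67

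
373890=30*12463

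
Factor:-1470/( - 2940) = 2^( - 1 ) = 1/2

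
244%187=57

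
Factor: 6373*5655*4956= 2^2*3^2*5^1 * 7^1*13^1*29^1 * 59^1*6373^1=178610845140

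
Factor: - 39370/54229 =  - 310/427 = - 2^1* 5^1*7^ ( - 1)*31^1*61^ ( - 1 ) 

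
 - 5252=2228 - 7480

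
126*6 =756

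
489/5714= 489/5714 = 0.09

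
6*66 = 396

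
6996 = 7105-109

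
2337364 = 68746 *34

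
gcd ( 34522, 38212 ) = 82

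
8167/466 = 17+245/466  =  17.53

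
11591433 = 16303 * 711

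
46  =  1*46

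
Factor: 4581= 3^2 *509^1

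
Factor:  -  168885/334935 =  - 3^1 * 139^1 * 827^(-1) = -417/827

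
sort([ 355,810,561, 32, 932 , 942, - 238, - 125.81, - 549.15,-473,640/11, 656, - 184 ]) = [-549.15, - 473, - 238 ,-184 , - 125.81,32, 640/11, 355, 561,656, 810, 932, 942]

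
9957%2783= 1608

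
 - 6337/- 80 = 6337/80 = 79.21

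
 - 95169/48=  - 1983 + 5/16  =  - 1982.69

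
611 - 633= -22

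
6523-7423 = -900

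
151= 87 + 64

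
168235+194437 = 362672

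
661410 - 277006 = 384404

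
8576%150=26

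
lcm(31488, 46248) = 1479936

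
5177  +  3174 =8351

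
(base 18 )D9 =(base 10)243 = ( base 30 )83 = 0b11110011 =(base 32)7j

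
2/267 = 2/267 = 0.01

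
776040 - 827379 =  - 51339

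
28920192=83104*348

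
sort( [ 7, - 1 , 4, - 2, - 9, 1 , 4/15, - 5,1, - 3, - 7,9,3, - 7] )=[ - 9, - 7,-7, - 5, - 3, -2, - 1, 4/15,1, 1, 3, 4, 7, 9] 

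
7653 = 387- -7266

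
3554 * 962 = 3418948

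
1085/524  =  1085/524 = 2.07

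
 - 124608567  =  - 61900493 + -62708074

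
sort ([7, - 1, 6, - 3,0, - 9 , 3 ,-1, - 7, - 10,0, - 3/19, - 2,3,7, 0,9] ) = [ - 10, - 9, - 7,  -  3, - 2,-1, - 1, - 3/19,0, 0,  0,  3, 3, 6,7,7, 9 ]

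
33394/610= 16697/305 = 54.74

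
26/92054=13/46027=0.00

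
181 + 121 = 302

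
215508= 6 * 35918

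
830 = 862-32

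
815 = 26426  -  25611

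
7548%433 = 187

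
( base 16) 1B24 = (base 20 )H78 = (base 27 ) 9e9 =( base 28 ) 8o4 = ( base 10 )6948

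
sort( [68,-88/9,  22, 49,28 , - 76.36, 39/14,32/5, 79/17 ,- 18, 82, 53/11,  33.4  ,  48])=[-76.36 ,-18, -88/9,39/14, 79/17 , 53/11, 32/5, 22,28,  33.4,48 , 49,  68, 82]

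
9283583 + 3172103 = 12455686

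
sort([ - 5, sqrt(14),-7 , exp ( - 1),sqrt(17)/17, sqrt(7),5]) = [ - 7, - 5, sqrt( 17)/17, exp ( - 1),sqrt(7 ), sqrt(14 ), 5]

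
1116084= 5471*204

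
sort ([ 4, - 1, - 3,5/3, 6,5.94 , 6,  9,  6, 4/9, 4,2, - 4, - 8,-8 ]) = [-8, - 8, - 4, - 3,  -  1,4/9,5/3,  2,4,4,5.94, 6,6, 6,9]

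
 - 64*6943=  - 444352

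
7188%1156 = 252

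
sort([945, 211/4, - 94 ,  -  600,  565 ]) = [ - 600, - 94,211/4, 565,  945 ]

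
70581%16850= 3181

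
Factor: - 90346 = -2^1 * 199^1*227^1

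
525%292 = 233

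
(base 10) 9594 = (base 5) 301334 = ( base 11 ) 7232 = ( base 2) 10010101111010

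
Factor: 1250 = 2^1*5^4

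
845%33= 20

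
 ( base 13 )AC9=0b11100111111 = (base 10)1855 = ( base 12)10A7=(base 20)4cf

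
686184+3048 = 689232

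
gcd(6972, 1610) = 14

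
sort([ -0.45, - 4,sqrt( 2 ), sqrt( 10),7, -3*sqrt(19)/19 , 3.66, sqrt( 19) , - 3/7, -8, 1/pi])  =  [ - 8, - 4,-3*sqrt( 19)/19, - 0.45, - 3/7, 1/pi, sqrt( 2), sqrt( 10),3.66,sqrt( 19), 7]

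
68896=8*8612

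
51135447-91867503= - 40732056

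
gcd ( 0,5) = 5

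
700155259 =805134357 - 104979098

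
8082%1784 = 946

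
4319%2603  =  1716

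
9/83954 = 9/83954 = 0.00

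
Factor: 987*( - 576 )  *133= - 75612096 = -2^6 *3^3*7^2*19^1*47^1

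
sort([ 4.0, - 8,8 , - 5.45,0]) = [ - 8, - 5.45,0, 4.0, 8]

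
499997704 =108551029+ 391446675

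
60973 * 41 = 2499893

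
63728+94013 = 157741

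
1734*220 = 381480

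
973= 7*139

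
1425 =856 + 569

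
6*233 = 1398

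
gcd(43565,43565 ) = 43565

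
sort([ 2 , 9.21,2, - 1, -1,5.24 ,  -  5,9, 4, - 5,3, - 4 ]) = [ - 5, - 5, - 4,-1,-1,  2, 2, 3,4, 5.24, 9, 9.21]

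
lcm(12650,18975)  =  37950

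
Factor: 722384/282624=2^( - 8)*3^ ( - 1 )*13^1 *151^1 = 1963/768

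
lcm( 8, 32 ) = 32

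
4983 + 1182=6165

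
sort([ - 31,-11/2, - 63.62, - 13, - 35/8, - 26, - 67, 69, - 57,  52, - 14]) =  [ - 67, - 63.62, - 57, - 31, -26 , -14, - 13, - 11/2, -35/8,52, 69 ] 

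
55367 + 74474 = 129841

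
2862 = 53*54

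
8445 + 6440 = 14885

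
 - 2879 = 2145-5024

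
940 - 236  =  704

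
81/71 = 1 + 10/71 = 1.14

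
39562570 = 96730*409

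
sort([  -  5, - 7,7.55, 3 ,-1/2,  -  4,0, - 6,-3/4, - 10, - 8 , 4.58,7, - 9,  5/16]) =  [ - 10, -9, - 8, - 7, - 6, - 5, - 4, - 3/4 ,- 1/2, 0,5/16, 3, 4.58, 7, 7.55]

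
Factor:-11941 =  - 11941^1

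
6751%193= 189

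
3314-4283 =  - 969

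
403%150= 103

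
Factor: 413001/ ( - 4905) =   -  421/5  =  - 5^(-1)*  421^1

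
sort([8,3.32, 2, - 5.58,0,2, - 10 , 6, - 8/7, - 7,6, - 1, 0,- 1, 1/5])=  [ - 10, - 7, - 5.58, - 8/7, - 1, -1, 0,0,1/5,2,2, 3.32,6 , 6,8 ] 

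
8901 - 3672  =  5229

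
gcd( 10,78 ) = 2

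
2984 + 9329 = 12313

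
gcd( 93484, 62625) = 1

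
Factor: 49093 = 11^1*4463^1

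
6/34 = 3/17 =0.18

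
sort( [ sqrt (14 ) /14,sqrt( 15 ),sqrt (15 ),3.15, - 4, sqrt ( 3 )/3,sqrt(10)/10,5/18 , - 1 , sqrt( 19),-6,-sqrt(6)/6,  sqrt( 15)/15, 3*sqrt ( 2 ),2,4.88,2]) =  [ - 6, - 4, - 1,-sqrt( 6)/6,  sqrt( 15)/15, sqrt (14)/14 , 5/18,sqrt( 10)/10,sqrt(3 ) /3,2,2, 3.15,sqrt( 15), sqrt(15 ),3* sqrt(2 ),sqrt(19),4.88]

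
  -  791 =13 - 804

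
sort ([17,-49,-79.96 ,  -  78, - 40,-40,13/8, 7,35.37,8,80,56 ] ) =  [-79.96,-78,-49,- 40,-40,13/8,  7,8,17,35.37,56,80 ]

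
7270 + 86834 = 94104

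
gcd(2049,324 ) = 3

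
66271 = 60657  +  5614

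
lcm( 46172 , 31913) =2170084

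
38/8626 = 1/227 = 0.00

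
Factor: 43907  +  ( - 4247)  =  2^2*3^1*5^1  *661^1 = 39660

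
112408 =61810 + 50598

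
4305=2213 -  - 2092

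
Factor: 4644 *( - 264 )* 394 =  - 2^6*3^4*11^1*43^1 * 197^1 = - 483050304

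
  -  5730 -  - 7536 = 1806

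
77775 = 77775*1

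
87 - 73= 14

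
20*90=1800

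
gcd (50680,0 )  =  50680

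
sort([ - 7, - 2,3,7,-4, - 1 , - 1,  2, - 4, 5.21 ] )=[ - 7, - 4,-4, - 2, - 1, - 1,  2, 3,5.21 , 7] 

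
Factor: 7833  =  3^1*7^1*373^1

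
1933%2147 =1933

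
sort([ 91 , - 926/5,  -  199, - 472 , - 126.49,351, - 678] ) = [- 678, -472, - 199 , - 926/5 , - 126.49,91,351 ]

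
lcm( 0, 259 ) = 0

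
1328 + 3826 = 5154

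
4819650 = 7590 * 635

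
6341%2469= 1403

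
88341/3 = 29447 = 29447.00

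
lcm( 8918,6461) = 633178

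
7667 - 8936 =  - 1269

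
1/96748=1/96748= 0.00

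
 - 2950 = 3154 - 6104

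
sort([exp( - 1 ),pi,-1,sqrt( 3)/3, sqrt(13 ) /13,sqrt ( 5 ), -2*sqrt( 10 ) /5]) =[ - 2*sqrt( 10)/5, - 1  ,  sqrt( 13)/13,exp(  -  1 ), sqrt ( 3)/3,sqrt( 5 ), pi]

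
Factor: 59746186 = 2^1*4729^1*6317^1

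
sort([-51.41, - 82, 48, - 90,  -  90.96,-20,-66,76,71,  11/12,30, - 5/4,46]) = [ - 90.96, -90, - 82, - 66,-51.41, - 20, - 5/4,11/12,30, 46,  48,71  ,  76 ] 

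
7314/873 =8 + 110/291= 8.38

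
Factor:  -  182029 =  - 182029^1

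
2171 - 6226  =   - 4055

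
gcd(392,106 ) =2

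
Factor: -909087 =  - 3^1*303029^1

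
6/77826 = 1/12971 = 0.00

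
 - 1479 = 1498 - 2977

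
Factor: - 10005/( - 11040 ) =29/32 = 2^( - 5)*29^1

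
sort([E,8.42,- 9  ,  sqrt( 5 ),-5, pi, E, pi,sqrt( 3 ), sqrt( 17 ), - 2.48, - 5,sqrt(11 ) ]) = [-9, - 5,-5,-2.48, sqrt( 3 ),sqrt( 5 ),E,E , pi,pi,  sqrt( 11 ),sqrt(17 ),8.42 ] 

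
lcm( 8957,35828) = 35828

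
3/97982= 3/97982 = 0.00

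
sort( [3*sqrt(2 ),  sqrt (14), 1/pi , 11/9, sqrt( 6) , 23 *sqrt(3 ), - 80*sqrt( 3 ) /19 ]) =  [ - 80*sqrt(3)/19, 1/pi , 11/9,sqrt (6 ), sqrt(14), 3*sqrt( 2), 23*sqrt( 3)]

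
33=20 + 13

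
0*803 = 0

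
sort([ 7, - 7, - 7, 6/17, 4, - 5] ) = [ - 7, - 7 , - 5, 6/17, 4, 7]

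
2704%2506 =198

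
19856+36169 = 56025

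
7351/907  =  7351/907 = 8.10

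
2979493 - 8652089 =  - 5672596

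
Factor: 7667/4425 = 3^ ( - 1)*5^( - 2)*11^1*17^1*41^1*59^( - 1)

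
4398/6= 733 = 733.00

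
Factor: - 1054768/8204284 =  - 23972/186461 = - 2^2*11^( - 2)*13^1*23^( - 1) * 67^( - 1 )*461^1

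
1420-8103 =-6683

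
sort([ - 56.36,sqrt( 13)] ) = [ - 56.36,sqrt(13 )]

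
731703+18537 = 750240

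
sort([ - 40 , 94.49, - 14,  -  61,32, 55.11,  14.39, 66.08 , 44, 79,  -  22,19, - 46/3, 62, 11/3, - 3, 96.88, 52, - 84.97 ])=[ - 84.97, - 61, - 40, - 22, - 46/3, - 14, - 3, 11/3, 14.39,  19, 32, 44, 52,55.11, 62, 66.08, 79, 94.49, 96.88]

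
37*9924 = 367188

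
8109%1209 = 855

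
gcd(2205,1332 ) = 9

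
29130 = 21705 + 7425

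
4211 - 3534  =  677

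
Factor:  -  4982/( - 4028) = 47/38= 2^ ( - 1) * 19^( - 1 )  *  47^1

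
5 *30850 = 154250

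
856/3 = 285+1/3 = 285.33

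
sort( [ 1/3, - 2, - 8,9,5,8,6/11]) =[  -  8, - 2,1/3, 6/11,5,8,9]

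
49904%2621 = 105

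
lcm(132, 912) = 10032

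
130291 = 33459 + 96832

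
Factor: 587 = 587^1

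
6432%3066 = 300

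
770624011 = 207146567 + 563477444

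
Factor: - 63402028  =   - 2^2* 15850507^1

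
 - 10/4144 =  - 5/2072 =- 0.00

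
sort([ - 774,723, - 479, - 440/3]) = [ - 774, - 479, - 440/3,723]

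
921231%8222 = 367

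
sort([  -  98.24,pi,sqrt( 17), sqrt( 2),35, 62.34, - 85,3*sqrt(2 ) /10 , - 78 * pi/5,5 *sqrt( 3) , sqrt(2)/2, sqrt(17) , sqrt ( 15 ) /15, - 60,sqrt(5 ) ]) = [- 98.24, - 85,  -  60,  -  78*pi/5, sqrt( 15 )/15, 3*sqrt(2 )/10 , sqrt(2)/2,sqrt( 2) , sqrt(5 ) , pi,sqrt( 17), sqrt( 17),5*sqrt( 3), 35 , 62.34]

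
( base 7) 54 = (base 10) 39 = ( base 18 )23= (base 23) 1g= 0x27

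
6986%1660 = 346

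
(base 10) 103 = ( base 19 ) 58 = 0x67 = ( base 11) 94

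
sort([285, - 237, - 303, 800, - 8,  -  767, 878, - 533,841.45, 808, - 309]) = [ - 767, - 533, - 309, - 303,-237, - 8,285, 800, 808 , 841.45,878 ]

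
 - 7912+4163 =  - 3749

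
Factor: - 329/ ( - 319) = 7^1*11^(-1)*29^( - 1)*47^1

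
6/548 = 3/274 = 0.01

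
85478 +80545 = 166023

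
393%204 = 189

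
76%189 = 76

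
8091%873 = 234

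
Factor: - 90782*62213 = - 2^1*19^1*2389^1*62213^1 = -5647820566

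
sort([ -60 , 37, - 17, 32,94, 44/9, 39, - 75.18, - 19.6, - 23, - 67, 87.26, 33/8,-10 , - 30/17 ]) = [ - 75.18,-67,-60, - 23, -19.6,-17, - 10,-30/17, 33/8, 44/9, 32, 37, 39, 87.26, 94]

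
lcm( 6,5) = 30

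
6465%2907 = 651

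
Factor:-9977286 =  - 2^1*3^1*11^1*151171^1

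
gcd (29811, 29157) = 3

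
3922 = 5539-1617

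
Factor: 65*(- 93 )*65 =  -  3^1*5^2  *13^2*31^1 = - 392925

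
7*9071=63497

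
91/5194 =13/742  =  0.02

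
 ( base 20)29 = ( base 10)49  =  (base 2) 110001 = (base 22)25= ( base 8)61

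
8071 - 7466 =605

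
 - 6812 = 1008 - 7820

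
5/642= 5/642 = 0.01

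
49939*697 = 34807483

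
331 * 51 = 16881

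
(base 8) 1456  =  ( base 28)112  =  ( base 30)r4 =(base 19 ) 24G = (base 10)814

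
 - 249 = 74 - 323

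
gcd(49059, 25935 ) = 3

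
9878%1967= 43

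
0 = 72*0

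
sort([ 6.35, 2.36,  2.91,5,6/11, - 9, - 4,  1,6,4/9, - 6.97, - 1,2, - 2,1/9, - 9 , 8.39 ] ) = [  -  9,  -  9 ,  -  6.97,-4, - 2,  -  1,1/9,  4/9,6/11,1 , 2,2.36,2.91,5,6, 6.35,8.39]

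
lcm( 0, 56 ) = 0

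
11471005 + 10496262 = 21967267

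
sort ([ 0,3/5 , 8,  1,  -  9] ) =[ - 9, 0, 3/5, 1,8] 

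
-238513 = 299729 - 538242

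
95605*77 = 7361585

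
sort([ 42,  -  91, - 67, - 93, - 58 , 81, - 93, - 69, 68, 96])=[ - 93,-93  , - 91, - 69, - 67, - 58,42, 68,81, 96 ] 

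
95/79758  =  95/79758 =0.00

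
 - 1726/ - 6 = 863/3 = 287.67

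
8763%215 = 163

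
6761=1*6761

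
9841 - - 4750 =14591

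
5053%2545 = 2508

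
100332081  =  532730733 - 432398652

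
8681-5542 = 3139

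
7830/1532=5 + 85/766=5.11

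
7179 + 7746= 14925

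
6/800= 3/400=0.01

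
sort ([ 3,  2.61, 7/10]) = [7/10,2.61, 3]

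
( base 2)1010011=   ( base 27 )32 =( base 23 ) 3E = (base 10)83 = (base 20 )43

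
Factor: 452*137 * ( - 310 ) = - 19196440 = -2^3*5^1*31^1*  113^1*137^1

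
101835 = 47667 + 54168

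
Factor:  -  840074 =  - 2^1*420037^1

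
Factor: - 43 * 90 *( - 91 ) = 352170 = 2^1*3^2*5^1*7^1*13^1*43^1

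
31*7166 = 222146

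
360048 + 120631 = 480679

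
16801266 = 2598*6467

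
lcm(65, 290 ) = 3770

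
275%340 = 275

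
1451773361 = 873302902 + 578470459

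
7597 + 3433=11030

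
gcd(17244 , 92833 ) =1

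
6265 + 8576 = 14841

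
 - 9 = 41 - 50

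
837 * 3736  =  3127032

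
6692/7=956 = 956.00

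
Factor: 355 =5^1*71^1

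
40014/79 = 506 + 40/79=506.51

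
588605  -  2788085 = -2199480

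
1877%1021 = 856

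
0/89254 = 0=0.00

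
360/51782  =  180/25891 = 0.01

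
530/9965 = 106/1993= 0.05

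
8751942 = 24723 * 354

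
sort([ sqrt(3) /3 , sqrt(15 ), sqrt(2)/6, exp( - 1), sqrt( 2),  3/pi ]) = [ sqrt(2) /6,exp( - 1),sqrt( 3 )/3,  3/pi, sqrt( 2 ), sqrt( 15 ) ]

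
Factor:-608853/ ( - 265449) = 7^1*19^ ( - 1 )*79^1*367^1*4657^( - 1) = 202951/88483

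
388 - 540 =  - 152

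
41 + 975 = 1016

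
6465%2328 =1809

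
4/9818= 2/4909 = 0.00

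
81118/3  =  81118/3 = 27039.33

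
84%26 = 6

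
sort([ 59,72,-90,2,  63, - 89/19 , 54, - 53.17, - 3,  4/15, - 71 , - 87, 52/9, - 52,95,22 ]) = [-90, - 87 , -71,-53.17 ,-52 ,  -  89/19, - 3,4/15,  2,52/9, 22, 54, 59,63,72, 95 ]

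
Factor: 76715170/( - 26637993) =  - 2^1*3^ ( - 2)*5^1*7^1*71^( - 1)*41687^ ( - 1 )*1095931^1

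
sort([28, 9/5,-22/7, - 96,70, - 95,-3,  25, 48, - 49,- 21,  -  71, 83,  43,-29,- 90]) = [ - 96, - 95, - 90, - 71,-49,-29,-21,  -  22/7,-3 , 9/5,25, 28, 43, 48, 70,83]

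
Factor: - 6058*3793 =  - 22977994  =  - 2^1*13^1*233^1* 3793^1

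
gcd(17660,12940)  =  20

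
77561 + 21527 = 99088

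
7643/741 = 10 + 233/741 = 10.31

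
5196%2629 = 2567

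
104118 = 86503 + 17615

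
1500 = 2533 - 1033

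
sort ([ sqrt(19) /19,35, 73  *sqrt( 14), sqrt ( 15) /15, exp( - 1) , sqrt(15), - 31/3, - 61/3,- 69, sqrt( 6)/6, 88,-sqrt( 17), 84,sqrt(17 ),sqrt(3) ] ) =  [ - 69,  -  61/3, - 31/3, - sqrt(17),  sqrt( 19) /19, sqrt( 15 )/15, exp ( - 1), sqrt( 6 ) /6, sqrt(3), sqrt(15), sqrt(17),35 , 84, 88, 73*sqrt(14)]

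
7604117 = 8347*911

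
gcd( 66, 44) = 22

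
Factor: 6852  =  2^2 *3^1 * 571^1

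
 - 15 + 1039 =1024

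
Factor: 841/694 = 2^ ( - 1)*29^2 *347^(  -  1)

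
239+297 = 536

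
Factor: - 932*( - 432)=402624= 2^6*3^3*233^1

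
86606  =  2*43303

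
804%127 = 42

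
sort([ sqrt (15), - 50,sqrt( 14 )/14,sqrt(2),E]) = [ - 50, sqrt (14) /14,sqrt(2 ) , E, sqrt(15 )] 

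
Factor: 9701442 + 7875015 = 17576457 = 3^1*599^1*9781^1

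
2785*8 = 22280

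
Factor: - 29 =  - 29^1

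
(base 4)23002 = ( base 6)3134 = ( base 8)1302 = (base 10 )706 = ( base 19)1i3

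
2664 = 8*333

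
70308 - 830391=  - 760083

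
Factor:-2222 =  - 2^1*11^1*101^1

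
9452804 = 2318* 4078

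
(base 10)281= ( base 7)551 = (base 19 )EF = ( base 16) 119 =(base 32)8p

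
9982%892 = 170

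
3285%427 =296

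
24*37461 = 899064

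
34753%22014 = 12739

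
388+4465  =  4853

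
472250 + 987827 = 1460077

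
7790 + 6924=14714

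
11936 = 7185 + 4751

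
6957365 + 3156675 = 10114040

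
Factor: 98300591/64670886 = 2^( - 1 ) * 3^ ( - 4)*7^( - 2)*67^1*8147^( - 1) *1467173^1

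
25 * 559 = 13975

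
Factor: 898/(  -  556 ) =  - 449/278=- 2^(-1) * 139^( - 1)*449^1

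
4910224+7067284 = 11977508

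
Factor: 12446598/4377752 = 6223299/2188876=2^(-2)*3^1*19^(- 1)*83^(-1)*347^(-1) *2074433^1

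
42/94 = 21/47= 0.45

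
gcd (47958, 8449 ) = 1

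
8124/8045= 8124/8045 = 1.01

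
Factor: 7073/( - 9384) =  - 2^ ( - 3 )*3^ ( -1 )*11^1*17^( - 1 )*23^(- 1)*643^1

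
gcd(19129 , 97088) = 37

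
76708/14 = 5479+1/7 = 5479.14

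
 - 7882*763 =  - 6013966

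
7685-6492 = 1193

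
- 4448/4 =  - 1112  =  - 1112.00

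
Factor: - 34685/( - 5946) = 2^( - 1)*3^(  -  1) * 5^1*7^1 = 35/6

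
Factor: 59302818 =2^1 *3^2*263^1*12527^1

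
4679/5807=4679/5807 = 0.81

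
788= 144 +644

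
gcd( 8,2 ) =2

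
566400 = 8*70800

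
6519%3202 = 115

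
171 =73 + 98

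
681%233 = 215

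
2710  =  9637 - 6927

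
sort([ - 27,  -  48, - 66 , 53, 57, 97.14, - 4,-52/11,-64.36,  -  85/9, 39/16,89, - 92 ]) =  [ - 92, - 66, - 64.36, - 48, - 27, - 85/9,  -  52/11, - 4, 39/16, 53,  57, 89, 97.14]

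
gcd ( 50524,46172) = 68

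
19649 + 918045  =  937694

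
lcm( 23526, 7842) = 23526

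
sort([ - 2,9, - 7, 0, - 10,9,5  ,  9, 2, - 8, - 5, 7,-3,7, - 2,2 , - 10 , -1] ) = [ - 10, - 10, - 8, - 7  ,-5 , - 3, - 2, - 2, - 1 , 0,2,2,5, 7,  7, 9,9 , 9] 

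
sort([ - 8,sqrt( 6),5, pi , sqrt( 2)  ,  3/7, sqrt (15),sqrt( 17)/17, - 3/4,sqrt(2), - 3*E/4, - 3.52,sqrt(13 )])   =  [ - 8, - 3.52, - 3*E/4,  -  3/4, sqrt ( 17 ) /17,3/7, sqrt( 2 ),  sqrt(2), sqrt ( 6 ),pi,sqrt( 13 ), sqrt ( 15 ),5]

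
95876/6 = 15979 + 1/3  =  15979.33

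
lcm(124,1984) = 1984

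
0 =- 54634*0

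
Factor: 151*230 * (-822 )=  -28548060  =  -2^2*3^1  *5^1* 23^1*137^1*151^1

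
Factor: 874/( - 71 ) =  - 2^1 *19^1*23^1*71^( - 1)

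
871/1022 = 871/1022 = 0.85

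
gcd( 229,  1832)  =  229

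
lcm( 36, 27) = 108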